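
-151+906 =755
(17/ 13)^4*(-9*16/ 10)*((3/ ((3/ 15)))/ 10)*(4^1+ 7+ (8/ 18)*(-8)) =-67150884/ 142805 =-470.23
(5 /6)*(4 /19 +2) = 35 /19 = 1.84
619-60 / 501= 103353 / 167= 618.88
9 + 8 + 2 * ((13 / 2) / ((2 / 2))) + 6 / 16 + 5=283 / 8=35.38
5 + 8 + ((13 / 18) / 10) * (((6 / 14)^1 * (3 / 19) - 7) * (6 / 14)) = 357097 / 27930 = 12.79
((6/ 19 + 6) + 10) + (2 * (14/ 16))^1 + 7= 1905/ 76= 25.07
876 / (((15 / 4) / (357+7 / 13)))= 5428864 / 65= 83520.98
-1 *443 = -443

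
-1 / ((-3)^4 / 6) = -2 / 27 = -0.07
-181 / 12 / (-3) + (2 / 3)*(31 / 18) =667 / 108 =6.18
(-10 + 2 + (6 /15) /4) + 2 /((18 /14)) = -571 /90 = -6.34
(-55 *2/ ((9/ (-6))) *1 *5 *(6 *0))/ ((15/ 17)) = 0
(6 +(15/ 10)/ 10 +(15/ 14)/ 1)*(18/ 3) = 3033/ 70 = 43.33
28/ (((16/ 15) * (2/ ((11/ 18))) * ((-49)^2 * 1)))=55/ 16464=0.00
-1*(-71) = 71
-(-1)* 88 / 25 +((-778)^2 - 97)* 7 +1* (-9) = 105907588 / 25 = 4236303.52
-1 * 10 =-10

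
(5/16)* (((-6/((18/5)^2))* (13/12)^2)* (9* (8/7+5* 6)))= -2302625/48384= -47.59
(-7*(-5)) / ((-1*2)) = -17.50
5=5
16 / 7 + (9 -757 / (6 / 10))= -26258 / 21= -1250.38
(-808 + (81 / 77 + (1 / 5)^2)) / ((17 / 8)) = -12426384 / 32725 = -379.72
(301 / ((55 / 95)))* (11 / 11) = 5719 / 11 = 519.91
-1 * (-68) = 68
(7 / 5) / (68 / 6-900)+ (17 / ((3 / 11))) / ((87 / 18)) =4984811 / 386570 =12.89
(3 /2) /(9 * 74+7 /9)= 27 /12002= 0.00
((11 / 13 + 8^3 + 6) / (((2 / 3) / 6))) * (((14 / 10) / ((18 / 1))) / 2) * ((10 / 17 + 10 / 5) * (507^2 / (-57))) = -36032997 / 17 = -2119588.06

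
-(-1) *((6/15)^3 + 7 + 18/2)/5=2008/625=3.21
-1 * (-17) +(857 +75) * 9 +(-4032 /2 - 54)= 6335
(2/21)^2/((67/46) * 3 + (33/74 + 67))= 0.00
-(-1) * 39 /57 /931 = 13 /17689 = 0.00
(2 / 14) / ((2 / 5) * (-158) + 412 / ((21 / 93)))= 5 / 61648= 0.00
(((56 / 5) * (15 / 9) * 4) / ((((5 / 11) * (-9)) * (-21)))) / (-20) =-88 / 2025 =-0.04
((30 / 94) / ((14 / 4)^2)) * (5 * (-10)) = -3000 / 2303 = -1.30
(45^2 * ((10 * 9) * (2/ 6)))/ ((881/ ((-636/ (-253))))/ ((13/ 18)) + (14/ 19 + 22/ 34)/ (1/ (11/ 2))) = 300438450/ 2437457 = 123.26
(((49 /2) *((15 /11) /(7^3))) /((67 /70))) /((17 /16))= 1200 /12529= 0.10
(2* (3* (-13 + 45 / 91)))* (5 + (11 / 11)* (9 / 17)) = -641832 / 1547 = -414.89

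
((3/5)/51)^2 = 0.00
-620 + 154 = -466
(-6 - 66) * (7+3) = -720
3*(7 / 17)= 21 / 17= 1.24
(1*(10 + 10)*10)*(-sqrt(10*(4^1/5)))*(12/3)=-1600*sqrt(2)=-2262.74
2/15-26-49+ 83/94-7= -114187/1410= -80.98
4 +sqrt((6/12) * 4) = sqrt(2) +4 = 5.41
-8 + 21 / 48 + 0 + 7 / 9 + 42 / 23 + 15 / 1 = 33257 / 3312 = 10.04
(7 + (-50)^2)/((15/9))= 7521/5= 1504.20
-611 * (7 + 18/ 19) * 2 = -184522/ 19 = -9711.68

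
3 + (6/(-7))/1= 15/7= 2.14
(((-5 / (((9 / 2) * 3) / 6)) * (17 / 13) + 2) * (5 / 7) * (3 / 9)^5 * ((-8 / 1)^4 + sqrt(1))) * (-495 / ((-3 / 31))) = -3702254050 / 66339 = -55808.11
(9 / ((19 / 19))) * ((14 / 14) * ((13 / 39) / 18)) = 1 / 6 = 0.17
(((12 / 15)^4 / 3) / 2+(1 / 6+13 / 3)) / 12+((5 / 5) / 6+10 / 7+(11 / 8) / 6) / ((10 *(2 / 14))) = 298399 / 180000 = 1.66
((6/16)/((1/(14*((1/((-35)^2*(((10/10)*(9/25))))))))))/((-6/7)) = -1/72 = -0.01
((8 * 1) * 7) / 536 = 7 / 67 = 0.10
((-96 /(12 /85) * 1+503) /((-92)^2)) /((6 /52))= -767 /4232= -0.18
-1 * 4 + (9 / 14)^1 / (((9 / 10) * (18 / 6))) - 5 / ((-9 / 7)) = 8 / 63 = 0.13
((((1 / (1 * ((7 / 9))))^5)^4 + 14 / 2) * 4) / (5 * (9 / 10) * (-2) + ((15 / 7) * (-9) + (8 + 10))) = -6358105661570106404 / 102590056668358287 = -61.98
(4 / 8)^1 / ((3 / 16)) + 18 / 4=7.17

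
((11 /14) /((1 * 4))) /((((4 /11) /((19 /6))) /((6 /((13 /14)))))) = 2299 /208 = 11.05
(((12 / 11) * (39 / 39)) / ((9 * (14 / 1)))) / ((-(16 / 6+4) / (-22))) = 1 / 35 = 0.03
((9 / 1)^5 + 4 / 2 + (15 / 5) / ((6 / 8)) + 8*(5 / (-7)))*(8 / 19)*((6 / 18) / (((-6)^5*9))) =-21755 / 183708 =-0.12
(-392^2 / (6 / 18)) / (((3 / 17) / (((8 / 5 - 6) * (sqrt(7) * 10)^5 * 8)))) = 1192089379863488.71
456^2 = 207936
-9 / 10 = -0.90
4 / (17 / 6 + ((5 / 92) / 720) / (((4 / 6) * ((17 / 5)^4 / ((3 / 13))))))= 38358188544 / 27170385427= 1.41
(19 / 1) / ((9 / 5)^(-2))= 1539 / 25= 61.56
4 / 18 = 2 / 9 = 0.22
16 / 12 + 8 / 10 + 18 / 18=47 / 15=3.13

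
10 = 10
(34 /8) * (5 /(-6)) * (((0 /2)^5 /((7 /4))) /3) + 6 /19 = 6 /19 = 0.32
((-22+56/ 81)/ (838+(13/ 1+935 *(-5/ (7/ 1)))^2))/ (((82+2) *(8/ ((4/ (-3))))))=6041/ 61393808088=0.00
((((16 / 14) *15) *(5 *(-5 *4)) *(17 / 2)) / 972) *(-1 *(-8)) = -68000 / 567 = -119.93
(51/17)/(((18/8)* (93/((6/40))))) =1/465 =0.00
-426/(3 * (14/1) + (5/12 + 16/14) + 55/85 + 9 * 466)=-608328/6052159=-0.10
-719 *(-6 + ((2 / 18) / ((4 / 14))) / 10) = 4286.04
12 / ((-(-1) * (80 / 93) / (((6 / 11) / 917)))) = 837 / 100870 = 0.01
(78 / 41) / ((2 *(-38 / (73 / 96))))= -949 / 49856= -0.02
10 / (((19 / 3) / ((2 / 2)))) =30 / 19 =1.58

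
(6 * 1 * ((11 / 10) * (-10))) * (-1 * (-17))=-1122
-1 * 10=-10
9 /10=0.90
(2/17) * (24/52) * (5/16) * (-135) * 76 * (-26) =76950/17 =4526.47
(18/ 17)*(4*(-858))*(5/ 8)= -2271.18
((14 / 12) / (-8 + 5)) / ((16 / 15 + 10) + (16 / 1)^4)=-5 / 842748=-0.00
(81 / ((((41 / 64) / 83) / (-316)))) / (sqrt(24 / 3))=-33991488 * sqrt(2) / 41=-1172468.86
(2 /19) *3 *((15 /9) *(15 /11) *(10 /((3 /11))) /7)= 500 /133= 3.76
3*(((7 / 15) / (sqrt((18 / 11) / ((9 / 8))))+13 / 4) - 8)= -57 / 4+7*sqrt(11) / 20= -13.09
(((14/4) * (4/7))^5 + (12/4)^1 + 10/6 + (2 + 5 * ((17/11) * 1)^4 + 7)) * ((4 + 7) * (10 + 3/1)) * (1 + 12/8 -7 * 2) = -487165484/3993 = -122004.88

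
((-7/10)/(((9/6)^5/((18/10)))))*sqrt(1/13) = -112*sqrt(13)/8775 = -0.05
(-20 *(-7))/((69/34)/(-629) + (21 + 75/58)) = 6.28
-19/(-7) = 19/7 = 2.71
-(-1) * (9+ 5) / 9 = 14 / 9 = 1.56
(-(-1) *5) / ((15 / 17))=17 / 3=5.67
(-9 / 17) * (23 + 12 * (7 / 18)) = -249 / 17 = -14.65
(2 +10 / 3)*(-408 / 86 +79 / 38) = -34840 / 2451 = -14.21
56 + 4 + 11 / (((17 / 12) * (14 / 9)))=7734 / 119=64.99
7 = 7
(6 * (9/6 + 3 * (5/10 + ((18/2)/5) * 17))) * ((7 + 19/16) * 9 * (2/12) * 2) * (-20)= -279423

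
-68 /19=-3.58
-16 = -16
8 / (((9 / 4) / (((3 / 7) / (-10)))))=-16 / 105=-0.15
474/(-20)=-237/10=-23.70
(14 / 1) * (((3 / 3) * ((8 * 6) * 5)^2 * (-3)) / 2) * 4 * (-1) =4838400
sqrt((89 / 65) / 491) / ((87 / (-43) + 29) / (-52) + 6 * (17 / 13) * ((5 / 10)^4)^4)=-1409024 * sqrt(2840435) / 23323793785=-0.10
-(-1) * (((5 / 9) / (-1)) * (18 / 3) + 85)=245 / 3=81.67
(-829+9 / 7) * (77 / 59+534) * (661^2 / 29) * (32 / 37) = -2558496154039744 / 443149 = -5773444493.93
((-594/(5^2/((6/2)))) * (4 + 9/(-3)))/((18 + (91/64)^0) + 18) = -1782/925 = -1.93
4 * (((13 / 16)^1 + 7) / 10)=25 / 8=3.12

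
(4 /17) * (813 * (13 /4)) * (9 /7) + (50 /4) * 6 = 104046 /119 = 874.34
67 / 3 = 22.33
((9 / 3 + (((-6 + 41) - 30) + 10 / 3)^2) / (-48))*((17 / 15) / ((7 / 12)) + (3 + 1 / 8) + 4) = -413857 / 30240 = -13.69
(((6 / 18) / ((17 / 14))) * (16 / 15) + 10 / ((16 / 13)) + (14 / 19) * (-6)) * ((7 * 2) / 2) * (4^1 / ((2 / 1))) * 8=6506402 / 14535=447.64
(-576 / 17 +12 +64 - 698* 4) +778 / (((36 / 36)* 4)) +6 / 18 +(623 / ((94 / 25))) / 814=-9969814345 / 3902316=-2554.85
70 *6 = 420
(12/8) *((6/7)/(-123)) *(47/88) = -141/25256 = -0.01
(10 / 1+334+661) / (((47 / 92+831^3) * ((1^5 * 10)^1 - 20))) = -9246 / 52794769619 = -0.00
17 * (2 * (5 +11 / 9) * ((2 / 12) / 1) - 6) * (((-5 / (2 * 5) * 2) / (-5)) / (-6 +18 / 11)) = 9911 / 3240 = 3.06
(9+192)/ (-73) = -201/ 73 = -2.75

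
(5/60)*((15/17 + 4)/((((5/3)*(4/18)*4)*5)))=747/13600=0.05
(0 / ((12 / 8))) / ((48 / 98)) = 0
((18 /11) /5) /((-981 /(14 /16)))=-7 /23980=-0.00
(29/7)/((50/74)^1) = 1073/175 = 6.13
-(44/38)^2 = -484/361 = -1.34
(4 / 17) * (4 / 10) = 8 / 85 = 0.09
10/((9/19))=190/9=21.11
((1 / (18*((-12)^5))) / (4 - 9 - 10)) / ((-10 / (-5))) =1 / 134369280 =0.00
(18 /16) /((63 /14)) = 1 /4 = 0.25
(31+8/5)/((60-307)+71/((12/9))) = -652/3875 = -0.17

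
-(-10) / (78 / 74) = 370 / 39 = 9.49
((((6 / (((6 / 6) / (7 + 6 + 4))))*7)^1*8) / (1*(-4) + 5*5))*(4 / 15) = 1088 / 15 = 72.53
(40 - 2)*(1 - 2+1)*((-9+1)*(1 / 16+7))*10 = 0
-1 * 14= -14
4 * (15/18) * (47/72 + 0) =235/108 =2.18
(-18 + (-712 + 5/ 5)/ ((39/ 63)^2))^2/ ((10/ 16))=801849021192/ 142805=5614992.62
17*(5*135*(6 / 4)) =34425 / 2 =17212.50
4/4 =1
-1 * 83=-83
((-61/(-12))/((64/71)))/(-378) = -4331/290304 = -0.01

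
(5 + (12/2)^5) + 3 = 7784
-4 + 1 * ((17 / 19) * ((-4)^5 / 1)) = -17484 / 19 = -920.21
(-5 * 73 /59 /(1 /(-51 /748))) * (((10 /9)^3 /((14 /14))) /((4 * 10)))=0.01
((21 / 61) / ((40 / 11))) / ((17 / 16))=462 / 5185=0.09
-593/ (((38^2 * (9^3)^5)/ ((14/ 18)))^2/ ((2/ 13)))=-29057/ 46538035351011414029361937321075676904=-0.00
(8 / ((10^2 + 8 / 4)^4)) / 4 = 1 / 54121608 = 0.00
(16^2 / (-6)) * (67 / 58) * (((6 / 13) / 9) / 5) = -8576 / 16965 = -0.51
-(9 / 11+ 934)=-934.82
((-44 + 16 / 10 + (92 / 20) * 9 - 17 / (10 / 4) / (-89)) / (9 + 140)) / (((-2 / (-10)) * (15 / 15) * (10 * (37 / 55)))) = -4521 / 981314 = -0.00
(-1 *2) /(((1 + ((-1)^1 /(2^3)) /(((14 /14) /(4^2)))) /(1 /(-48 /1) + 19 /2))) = 455 /24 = 18.96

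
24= 24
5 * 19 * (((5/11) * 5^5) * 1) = 1484375/11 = 134943.18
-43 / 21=-2.05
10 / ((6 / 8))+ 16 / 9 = 136 / 9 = 15.11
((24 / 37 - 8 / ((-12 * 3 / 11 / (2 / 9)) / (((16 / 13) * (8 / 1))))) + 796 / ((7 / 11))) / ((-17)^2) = 4.35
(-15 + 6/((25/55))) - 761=-3814/5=-762.80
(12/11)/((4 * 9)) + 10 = 331/33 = 10.03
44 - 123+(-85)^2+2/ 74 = 264403/ 37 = 7146.03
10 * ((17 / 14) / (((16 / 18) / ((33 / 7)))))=25245 / 392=64.40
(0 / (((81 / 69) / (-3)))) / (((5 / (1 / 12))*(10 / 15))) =0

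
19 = 19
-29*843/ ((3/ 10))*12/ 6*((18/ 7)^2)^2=-17108988480/ 2401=-7125776.13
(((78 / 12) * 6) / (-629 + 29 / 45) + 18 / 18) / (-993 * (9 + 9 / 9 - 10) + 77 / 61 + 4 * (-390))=-1617781 / 2688566908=-0.00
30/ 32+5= 95/ 16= 5.94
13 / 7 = 1.86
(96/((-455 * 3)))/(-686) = 16/156065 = 0.00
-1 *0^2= 0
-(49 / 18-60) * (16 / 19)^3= 2111488 / 61731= 34.20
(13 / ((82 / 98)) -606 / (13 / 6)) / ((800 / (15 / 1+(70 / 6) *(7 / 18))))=-5941549 / 921024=-6.45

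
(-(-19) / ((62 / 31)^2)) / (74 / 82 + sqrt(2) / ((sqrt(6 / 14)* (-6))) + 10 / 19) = 34589937* sqrt(42) / 250582556 + 63540693 / 17898754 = 4.44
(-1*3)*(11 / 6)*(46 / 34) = -253 / 34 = -7.44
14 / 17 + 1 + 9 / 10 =463 / 170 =2.72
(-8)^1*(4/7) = -32/7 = -4.57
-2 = -2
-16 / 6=-2.67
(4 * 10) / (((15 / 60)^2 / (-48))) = -30720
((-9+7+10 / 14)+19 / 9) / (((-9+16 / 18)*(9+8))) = -52 / 8687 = -0.01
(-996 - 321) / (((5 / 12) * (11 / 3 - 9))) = 11853 / 20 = 592.65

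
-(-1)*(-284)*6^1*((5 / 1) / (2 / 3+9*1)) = -25560 / 29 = -881.38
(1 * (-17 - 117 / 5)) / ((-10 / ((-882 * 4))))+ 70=-354578 / 25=-14183.12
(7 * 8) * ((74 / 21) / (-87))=-592 / 261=-2.27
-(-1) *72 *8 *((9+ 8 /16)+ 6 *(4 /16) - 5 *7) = -13824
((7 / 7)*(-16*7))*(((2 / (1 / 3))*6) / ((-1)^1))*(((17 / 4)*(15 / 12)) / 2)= 10710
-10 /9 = -1.11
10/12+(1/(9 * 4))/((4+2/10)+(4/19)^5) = 0.84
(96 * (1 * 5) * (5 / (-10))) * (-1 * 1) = 240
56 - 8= 48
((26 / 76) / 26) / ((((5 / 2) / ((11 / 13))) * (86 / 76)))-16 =-44709 / 2795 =-16.00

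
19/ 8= 2.38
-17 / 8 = -2.12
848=848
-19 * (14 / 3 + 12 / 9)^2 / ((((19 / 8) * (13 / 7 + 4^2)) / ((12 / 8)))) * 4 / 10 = -6048 / 625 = -9.68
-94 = -94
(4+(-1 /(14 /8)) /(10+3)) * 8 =2880 /91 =31.65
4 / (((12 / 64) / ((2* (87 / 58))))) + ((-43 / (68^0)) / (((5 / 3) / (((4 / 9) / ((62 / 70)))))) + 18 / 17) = 82390 / 1581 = 52.11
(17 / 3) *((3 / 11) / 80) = 17 / 880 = 0.02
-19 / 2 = -9.50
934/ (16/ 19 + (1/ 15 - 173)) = -133095/ 24523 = -5.43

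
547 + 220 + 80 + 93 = 940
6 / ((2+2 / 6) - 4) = -18 / 5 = -3.60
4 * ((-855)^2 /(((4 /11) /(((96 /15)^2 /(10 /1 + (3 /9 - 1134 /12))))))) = -1976223744 /505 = -3913314.34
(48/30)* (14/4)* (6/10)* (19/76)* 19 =399/25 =15.96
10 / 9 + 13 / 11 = 2.29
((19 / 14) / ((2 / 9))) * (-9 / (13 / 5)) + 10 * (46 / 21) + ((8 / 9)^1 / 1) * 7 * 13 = 81.65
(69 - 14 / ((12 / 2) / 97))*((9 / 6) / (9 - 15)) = 118 / 3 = 39.33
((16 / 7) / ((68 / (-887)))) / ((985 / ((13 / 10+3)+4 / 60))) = -232394 / 1758225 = -0.13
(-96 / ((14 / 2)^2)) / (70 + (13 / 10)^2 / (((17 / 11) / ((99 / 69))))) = -3753600 / 137119003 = -0.03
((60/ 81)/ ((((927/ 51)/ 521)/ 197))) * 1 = 34896580/ 8343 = 4182.74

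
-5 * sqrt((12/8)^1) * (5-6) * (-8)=-20 * sqrt(6)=-48.99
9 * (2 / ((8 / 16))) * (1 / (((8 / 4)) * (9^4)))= 2 / 729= 0.00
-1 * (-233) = 233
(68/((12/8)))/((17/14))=112/3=37.33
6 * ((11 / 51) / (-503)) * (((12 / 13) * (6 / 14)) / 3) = -0.00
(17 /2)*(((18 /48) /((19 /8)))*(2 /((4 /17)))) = 867 /76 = 11.41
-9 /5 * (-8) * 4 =57.60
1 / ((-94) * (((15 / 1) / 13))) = -13 / 1410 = -0.01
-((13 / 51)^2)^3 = -4826809 / 17596287801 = -0.00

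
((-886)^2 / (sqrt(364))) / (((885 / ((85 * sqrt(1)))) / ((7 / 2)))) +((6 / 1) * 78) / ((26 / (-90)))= -1620 +3336233 * sqrt(91) / 2301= 12211.22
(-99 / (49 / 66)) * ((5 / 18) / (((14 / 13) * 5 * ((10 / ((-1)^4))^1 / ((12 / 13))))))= -1089 / 1715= -0.63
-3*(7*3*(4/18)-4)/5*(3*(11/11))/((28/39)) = -117/70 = -1.67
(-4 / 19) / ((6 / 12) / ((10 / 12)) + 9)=-5 / 228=-0.02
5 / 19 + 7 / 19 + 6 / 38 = 15 / 19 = 0.79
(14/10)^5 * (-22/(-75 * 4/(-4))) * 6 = -739508/78125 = -9.47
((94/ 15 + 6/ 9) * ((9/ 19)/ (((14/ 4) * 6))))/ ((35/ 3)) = 312/ 23275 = 0.01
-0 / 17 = 0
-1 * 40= -40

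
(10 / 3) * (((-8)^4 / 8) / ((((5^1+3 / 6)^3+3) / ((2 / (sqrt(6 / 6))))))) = 16384 / 813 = 20.15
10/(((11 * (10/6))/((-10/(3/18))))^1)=-360/11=-32.73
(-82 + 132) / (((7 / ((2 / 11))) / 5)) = 500 / 77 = 6.49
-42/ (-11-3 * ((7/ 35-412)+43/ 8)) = -1680/ 48331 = -0.03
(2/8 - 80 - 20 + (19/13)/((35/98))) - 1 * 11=-27731/260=-106.66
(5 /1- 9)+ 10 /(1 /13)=126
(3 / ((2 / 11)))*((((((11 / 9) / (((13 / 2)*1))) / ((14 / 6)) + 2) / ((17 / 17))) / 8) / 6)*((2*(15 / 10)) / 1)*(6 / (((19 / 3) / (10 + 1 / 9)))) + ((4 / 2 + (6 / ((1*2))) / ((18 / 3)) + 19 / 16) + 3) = 8281 / 304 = 27.24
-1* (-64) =64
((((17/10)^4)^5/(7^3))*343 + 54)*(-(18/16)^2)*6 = -988920431815360122943589043/3200000000000000000000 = -309037.63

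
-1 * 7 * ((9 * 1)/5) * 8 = -504/5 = -100.80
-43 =-43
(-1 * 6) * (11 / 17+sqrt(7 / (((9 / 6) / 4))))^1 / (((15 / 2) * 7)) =-8 * sqrt(42) / 105 - 44 / 595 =-0.57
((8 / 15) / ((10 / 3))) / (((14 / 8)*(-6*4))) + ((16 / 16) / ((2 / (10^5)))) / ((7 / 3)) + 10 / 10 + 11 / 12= 15001339 / 700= 21430.48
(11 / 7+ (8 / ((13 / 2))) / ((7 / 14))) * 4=1468 / 91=16.13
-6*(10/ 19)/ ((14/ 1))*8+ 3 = 159/ 133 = 1.20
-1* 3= -3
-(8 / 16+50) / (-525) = 101 / 1050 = 0.10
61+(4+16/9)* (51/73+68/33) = 1668185/21681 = 76.94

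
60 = 60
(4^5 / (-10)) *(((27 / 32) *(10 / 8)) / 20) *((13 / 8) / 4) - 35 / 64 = -877 / 320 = -2.74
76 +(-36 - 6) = 34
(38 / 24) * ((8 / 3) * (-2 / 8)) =-19 / 18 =-1.06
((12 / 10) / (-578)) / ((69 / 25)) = -5 / 6647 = -0.00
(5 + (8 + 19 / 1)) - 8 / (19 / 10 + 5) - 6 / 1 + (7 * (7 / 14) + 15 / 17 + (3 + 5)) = 87325 / 2346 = 37.22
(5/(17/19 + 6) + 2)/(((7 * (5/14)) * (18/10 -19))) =-357/5633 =-0.06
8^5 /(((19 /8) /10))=2621440 /19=137970.53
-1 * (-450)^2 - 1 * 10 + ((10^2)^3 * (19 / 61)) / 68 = -197929.48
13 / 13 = 1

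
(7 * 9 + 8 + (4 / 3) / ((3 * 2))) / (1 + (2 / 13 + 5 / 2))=16666 / 855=19.49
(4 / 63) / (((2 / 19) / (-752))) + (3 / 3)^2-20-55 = -527.59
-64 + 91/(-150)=-9691/150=-64.61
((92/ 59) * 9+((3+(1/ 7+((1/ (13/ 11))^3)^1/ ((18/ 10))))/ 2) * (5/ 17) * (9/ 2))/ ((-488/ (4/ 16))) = -0.01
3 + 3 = 6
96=96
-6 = -6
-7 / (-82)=7 / 82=0.09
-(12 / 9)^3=-64 / 27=-2.37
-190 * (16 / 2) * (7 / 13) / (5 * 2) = -1064 / 13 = -81.85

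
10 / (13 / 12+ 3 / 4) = 60 / 11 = 5.45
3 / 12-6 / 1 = -23 / 4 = -5.75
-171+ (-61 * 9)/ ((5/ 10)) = -1269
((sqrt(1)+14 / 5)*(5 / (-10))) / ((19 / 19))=-19 / 10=-1.90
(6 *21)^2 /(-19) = -15876 /19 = -835.58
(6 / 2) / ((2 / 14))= 21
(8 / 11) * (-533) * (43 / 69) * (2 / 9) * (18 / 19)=-733408 / 14421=-50.86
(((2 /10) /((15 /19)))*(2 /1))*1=0.51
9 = 9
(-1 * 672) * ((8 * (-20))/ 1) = 107520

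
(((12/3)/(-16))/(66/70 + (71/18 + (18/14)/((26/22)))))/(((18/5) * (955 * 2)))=-0.00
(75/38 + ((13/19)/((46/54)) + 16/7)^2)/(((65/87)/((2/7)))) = 1442223273/327511835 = 4.40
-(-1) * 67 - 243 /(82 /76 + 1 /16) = -50623 /347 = -145.89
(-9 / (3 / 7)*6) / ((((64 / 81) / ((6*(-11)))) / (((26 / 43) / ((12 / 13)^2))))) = 7468.76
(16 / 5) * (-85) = -272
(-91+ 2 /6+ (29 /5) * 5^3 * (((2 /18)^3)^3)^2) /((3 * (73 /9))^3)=-0.01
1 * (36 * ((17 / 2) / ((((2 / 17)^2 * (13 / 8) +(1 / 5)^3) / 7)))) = 154759500 / 2203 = 70249.43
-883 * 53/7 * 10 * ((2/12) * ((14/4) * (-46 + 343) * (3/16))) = -69496515/32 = -2171766.09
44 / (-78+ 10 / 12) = -264 / 463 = -0.57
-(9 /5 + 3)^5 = -7962624 /3125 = -2548.04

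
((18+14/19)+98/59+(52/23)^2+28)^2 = 1006891265402500/351659674081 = 2863.25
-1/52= -0.02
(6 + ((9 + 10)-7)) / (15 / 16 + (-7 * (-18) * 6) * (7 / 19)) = 1824 / 28319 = 0.06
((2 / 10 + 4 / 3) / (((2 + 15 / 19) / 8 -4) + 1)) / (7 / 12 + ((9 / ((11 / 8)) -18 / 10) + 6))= -153824 / 3013231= -0.05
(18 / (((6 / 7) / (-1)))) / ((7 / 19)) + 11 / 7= -388 / 7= -55.43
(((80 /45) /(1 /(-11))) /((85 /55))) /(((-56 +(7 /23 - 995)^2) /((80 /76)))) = -0.00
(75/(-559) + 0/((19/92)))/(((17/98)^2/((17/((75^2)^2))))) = -9604/4009078125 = -0.00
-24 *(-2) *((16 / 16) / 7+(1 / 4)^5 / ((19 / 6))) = 29247 / 4256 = 6.87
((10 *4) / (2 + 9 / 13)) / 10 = 52 / 35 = 1.49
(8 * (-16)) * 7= -896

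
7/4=1.75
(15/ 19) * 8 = 120/ 19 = 6.32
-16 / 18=-8 / 9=-0.89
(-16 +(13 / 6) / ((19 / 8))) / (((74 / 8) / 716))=-2463040 / 2109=-1167.87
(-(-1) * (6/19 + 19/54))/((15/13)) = 1781/3078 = 0.58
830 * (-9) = -7470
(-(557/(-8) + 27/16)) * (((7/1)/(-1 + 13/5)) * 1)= 38045/128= 297.23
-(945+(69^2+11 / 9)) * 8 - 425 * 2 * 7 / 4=-848615 / 18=-47145.28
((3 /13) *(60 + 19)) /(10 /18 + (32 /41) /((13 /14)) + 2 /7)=612171 /56473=10.84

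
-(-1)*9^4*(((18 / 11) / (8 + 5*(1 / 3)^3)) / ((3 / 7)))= 7440174 / 2431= 3060.54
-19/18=-1.06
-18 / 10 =-9 / 5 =-1.80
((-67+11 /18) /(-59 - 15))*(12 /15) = 239 /333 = 0.72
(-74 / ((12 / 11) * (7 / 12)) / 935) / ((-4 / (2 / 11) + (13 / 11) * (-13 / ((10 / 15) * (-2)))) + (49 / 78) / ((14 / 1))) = 0.01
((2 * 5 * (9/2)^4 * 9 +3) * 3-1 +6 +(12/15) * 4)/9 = 4429363/360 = 12303.79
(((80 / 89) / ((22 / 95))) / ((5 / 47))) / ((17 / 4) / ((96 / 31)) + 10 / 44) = 13716480 / 601373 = 22.81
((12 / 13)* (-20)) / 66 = -40 / 143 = -0.28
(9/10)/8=9/80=0.11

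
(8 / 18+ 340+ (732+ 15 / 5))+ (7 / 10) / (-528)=17035019 / 15840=1075.44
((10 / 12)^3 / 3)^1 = 125 / 648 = 0.19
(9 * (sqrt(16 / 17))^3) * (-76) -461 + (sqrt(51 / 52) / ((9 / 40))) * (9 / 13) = -43776 * sqrt(17) / 289 -461 + 20 * sqrt(663) / 169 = -1082.50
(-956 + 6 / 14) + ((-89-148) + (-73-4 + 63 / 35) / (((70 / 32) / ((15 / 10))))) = -217724 / 175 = -1244.14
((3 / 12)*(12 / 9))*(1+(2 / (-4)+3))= 7 / 6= 1.17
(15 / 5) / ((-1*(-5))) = 3 / 5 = 0.60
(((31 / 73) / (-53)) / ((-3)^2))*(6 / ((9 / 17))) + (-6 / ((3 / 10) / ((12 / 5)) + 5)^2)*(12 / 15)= -0.19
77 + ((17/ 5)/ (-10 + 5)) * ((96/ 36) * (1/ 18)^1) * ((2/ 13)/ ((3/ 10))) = 405133/ 5265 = 76.95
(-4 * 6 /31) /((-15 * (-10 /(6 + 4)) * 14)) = -4 /1085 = -0.00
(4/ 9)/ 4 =0.11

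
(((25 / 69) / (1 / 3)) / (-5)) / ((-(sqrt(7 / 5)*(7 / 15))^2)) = 5625 / 7889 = 0.71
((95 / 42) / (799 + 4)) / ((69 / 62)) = 0.00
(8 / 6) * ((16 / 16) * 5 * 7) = 140 / 3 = 46.67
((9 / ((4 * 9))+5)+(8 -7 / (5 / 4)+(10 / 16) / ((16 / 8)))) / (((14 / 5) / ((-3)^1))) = -273 / 32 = -8.53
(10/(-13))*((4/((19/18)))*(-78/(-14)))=-2160/133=-16.24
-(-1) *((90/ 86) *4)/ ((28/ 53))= 2385/ 301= 7.92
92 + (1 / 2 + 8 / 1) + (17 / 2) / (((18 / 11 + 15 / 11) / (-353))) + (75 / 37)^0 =-2696 / 3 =-898.67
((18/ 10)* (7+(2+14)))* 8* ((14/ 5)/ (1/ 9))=208656/ 25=8346.24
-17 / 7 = -2.43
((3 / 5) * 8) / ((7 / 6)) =144 / 35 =4.11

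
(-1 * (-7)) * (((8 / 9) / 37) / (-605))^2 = 448 / 40588146225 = 0.00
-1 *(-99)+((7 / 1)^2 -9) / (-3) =257 / 3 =85.67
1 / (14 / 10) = 5 / 7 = 0.71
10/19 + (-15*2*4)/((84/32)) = -6010/133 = -45.19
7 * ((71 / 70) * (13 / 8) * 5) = 923 / 16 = 57.69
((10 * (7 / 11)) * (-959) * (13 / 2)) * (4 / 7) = -249340 / 11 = -22667.27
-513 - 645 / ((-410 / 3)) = -41679 / 82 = -508.28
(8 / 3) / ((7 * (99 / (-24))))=-64 / 693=-0.09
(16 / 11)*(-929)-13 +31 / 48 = -719995 / 528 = -1363.63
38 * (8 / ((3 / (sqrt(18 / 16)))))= 76 * sqrt(2)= 107.48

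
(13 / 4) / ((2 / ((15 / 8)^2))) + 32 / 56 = 22523 / 3584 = 6.28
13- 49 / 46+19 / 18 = 2689 / 207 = 12.99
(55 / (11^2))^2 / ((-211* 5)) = -5 / 25531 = -0.00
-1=-1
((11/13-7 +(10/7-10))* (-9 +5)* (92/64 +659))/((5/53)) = 37523417/91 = 412345.24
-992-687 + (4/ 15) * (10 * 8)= -4973/ 3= -1657.67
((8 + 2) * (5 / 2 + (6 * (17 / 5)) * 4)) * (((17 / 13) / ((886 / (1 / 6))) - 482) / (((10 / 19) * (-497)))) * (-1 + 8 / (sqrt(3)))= -76037301883 / 49066680 + 76037301883 * sqrt(3) / 18400005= 5607.96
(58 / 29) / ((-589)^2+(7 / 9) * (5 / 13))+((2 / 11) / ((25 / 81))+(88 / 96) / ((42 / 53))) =613854135751 / 351609073200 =1.75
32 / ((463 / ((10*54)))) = 17280 / 463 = 37.32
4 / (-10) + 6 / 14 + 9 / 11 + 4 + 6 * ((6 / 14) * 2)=3846 / 385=9.99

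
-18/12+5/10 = -1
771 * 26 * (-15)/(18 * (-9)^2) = -16705/81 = -206.23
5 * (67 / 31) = 335 / 31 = 10.81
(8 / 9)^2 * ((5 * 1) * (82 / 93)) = 26240 / 7533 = 3.48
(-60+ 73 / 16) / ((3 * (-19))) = 887 / 912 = 0.97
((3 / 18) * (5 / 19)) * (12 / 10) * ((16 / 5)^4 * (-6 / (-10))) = 196608 / 59375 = 3.31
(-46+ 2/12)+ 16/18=-809/18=-44.94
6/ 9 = 2/ 3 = 0.67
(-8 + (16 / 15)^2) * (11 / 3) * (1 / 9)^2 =-16984 / 54675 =-0.31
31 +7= 38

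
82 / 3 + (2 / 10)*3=419 / 15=27.93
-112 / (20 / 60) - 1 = -337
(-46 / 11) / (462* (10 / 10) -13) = -0.01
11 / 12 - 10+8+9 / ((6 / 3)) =41 / 12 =3.42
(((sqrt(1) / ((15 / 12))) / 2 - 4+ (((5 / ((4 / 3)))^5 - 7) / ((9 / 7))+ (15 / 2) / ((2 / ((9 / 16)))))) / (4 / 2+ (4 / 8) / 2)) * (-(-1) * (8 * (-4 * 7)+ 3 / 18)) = -35265242051 / 622080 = -56689.24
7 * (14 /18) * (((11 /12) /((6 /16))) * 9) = 1078 /9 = 119.78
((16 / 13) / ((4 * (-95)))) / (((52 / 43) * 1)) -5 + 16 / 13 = -60558 / 16055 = -3.77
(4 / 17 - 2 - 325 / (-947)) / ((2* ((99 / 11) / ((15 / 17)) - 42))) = 114425 / 5119482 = 0.02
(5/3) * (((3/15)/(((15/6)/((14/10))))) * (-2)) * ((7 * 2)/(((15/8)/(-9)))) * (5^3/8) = 392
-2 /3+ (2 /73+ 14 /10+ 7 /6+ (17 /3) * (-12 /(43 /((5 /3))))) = -66697 /94170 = -0.71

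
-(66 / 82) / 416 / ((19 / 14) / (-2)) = 231 / 81016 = 0.00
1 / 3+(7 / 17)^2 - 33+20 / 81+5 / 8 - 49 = -15098843 / 187272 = -80.63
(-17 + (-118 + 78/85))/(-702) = 0.19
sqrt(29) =5.39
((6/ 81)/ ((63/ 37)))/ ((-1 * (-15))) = 74/ 25515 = 0.00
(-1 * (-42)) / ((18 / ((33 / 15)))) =77 / 15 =5.13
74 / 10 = 37 / 5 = 7.40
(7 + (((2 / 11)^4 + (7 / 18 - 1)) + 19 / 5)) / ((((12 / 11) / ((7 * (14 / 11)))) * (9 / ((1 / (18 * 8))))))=657934613 / 10246357440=0.06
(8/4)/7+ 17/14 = 3/2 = 1.50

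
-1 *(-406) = 406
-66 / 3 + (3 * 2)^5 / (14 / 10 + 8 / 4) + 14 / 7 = 38540 / 17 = 2267.06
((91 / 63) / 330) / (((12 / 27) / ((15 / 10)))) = 13 / 880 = 0.01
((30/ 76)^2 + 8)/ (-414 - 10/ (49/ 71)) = -577073/ 30318224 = -0.02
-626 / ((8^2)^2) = -313 / 2048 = -0.15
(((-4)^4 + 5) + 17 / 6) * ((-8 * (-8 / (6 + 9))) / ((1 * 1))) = 50656 / 45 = 1125.69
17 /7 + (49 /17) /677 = 195996 /80563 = 2.43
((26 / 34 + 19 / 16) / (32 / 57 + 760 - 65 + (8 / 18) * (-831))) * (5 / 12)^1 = 10089 / 4046272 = 0.00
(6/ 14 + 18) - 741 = -5058/ 7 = -722.57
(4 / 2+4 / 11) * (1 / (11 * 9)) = 26 / 1089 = 0.02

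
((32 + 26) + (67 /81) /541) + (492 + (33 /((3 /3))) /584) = 14076790421 /25591464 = 550.06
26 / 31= 0.84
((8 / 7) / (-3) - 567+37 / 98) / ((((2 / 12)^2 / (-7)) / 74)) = 74014356 / 7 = 10573479.43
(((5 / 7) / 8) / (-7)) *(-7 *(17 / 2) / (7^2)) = 85 / 5488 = 0.02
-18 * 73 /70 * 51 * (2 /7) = -67014 /245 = -273.53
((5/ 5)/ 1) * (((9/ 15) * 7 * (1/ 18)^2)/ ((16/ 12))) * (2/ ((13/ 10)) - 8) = -49/ 780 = -0.06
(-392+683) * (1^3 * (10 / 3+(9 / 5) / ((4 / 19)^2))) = 1023059 / 80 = 12788.24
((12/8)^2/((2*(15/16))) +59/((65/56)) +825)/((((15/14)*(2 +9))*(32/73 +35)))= 58261154/27745575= 2.10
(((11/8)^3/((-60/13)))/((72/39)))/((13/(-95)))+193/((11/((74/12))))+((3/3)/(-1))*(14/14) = 177491527/1622016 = 109.43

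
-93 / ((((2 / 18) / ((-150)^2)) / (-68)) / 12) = 15367320000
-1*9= -9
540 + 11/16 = 8651/16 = 540.69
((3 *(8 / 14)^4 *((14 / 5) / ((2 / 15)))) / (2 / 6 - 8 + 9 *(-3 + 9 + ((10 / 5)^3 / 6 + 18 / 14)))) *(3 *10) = 51840 / 17983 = 2.88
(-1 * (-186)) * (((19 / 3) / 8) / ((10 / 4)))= 589 / 10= 58.90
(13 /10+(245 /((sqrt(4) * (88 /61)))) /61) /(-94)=-2369 /82720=-0.03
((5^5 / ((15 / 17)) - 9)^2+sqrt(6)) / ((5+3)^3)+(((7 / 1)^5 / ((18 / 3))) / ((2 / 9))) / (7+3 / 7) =sqrt(6) / 512+390444397 / 14976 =26071.35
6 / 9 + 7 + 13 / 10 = 269 / 30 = 8.97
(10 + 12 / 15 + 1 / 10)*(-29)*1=-3161 / 10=-316.10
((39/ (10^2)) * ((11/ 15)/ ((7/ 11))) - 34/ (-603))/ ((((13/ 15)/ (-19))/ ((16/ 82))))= -40565722/ 18748275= -2.16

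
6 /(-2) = -3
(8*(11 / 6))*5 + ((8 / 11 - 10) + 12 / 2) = 2312 / 33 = 70.06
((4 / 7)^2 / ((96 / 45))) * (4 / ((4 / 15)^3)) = 50625 / 1568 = 32.29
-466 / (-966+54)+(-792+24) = -349975 / 456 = -767.49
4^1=4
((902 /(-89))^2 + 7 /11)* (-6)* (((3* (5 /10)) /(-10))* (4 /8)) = 81045819 /1742620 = 46.51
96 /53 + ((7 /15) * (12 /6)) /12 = 1.89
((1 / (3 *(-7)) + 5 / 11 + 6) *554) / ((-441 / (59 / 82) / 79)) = -1910823560 / 4176711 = -457.49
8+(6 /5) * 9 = 94 /5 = 18.80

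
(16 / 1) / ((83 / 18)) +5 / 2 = 991 / 166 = 5.97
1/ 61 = 0.02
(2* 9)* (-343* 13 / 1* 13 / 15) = -347802 / 5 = -69560.40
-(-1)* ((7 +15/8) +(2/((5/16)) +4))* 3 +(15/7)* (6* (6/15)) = 17631/280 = 62.97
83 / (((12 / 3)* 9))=83 / 36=2.31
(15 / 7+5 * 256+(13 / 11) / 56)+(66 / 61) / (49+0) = 337255959 / 263032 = 1282.19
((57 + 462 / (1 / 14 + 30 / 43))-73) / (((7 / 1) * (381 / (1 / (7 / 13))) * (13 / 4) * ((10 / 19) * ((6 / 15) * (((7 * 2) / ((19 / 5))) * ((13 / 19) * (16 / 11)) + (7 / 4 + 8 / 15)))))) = 408505029680 / 4084536376123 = 0.10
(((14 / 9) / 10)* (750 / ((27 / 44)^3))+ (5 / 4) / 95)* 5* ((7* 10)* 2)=396541853575 / 1121931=353445.85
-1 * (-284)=284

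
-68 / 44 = -1.55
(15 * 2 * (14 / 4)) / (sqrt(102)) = 35 * sqrt(102) / 34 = 10.40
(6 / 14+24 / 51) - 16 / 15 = -299 / 1785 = -0.17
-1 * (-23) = 23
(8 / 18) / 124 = 1 / 279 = 0.00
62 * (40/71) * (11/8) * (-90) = -306900/71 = -4322.54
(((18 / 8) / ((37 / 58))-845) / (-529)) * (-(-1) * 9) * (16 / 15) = 1494456 / 97865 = 15.27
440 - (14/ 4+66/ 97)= 84549/ 194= 435.82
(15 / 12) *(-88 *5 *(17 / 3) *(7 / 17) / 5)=-770 / 3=-256.67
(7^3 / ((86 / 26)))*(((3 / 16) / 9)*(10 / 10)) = 4459 / 2064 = 2.16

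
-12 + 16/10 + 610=2998/5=599.60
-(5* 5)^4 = -390625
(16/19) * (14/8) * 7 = 196/19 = 10.32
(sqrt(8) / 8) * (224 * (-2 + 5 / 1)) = 168 * sqrt(2) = 237.59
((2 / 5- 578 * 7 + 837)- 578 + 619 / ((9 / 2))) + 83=-160472 / 45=-3566.04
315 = 315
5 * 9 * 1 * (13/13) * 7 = 315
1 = 1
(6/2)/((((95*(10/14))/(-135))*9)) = -63/95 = -0.66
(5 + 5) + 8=18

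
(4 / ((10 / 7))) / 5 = 0.56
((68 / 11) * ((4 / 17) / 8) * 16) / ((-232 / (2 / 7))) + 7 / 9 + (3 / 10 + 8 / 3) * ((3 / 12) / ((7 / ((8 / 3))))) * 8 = 101641 / 33495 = 3.03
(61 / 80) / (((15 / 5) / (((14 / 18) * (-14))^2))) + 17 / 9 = 32.02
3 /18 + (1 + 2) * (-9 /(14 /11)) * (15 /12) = -4427 /168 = -26.35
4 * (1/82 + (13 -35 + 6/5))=-17046/205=-83.15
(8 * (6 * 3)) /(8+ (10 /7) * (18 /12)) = 1008 /71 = 14.20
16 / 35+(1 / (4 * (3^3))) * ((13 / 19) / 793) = 2002787 / 4381020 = 0.46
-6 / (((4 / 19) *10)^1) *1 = -57 / 20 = -2.85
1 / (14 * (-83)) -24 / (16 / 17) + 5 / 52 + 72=1407737 / 30212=46.60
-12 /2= -6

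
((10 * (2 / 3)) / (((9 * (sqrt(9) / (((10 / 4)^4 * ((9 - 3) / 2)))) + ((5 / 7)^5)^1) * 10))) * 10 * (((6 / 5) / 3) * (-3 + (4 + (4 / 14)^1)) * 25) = 900375000 / 4373333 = 205.88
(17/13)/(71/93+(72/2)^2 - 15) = 93/91156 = 0.00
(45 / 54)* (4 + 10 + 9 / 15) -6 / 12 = 35 / 3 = 11.67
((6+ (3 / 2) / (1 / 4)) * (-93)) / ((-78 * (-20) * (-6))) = 31 / 260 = 0.12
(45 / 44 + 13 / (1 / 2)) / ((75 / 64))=19024 / 825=23.06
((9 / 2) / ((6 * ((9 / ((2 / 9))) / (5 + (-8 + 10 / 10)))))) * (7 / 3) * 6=-14 / 27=-0.52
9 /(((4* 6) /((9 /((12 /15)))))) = 135 /32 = 4.22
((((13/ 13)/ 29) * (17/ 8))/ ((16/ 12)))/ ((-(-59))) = 51/ 54752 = 0.00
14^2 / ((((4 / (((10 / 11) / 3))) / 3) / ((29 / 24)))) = 53.83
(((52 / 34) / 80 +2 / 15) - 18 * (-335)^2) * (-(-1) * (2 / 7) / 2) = -4120901689 / 14280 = -288578.55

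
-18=-18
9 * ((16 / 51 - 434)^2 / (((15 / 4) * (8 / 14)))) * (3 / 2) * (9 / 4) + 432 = 2666519.65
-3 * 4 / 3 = -4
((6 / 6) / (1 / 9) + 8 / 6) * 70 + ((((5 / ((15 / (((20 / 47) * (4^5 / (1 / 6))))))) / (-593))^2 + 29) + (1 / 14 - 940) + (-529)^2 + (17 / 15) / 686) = 372556971740592472 / 1332199379315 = 279655.57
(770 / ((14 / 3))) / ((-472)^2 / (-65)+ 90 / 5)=-0.05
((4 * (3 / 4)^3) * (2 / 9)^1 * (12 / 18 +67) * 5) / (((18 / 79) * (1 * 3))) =80185 / 432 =185.61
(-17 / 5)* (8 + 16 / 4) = -204 / 5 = -40.80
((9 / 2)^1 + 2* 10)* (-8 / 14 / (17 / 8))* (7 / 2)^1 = -392 / 17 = -23.06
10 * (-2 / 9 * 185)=-3700 / 9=-411.11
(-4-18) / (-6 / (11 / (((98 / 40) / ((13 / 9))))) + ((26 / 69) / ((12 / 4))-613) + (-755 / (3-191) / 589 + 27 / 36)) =180277786260 / 5023545015403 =0.04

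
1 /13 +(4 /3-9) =-7.59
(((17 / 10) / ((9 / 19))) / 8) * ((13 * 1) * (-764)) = -802009 / 180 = -4455.61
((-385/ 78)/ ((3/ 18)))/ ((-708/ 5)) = 1925/ 9204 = 0.21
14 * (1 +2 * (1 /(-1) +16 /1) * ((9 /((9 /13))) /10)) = 560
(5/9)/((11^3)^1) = 0.00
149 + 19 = 168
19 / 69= 0.28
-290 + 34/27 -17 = -8255/27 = -305.74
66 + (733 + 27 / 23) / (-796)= 595721 / 9154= 65.08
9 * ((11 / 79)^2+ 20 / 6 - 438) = -24413703 / 6241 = -3911.83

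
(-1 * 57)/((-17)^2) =-57/289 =-0.20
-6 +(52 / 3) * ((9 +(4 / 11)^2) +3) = 74158 / 363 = 204.29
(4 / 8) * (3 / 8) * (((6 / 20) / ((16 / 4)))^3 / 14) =81 / 14336000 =0.00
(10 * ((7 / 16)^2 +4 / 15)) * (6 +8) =12313 / 192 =64.13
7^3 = 343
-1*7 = -7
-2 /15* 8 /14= -8 /105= -0.08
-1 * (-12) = 12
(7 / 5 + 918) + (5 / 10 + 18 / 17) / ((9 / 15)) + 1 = 923.00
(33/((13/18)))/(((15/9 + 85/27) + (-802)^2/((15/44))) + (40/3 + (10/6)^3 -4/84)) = 93555/3863129764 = 0.00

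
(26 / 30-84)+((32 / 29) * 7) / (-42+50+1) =-82.28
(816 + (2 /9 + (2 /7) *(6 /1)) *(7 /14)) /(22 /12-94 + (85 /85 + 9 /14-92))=-4.48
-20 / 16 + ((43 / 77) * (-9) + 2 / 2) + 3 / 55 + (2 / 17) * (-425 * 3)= -21731 / 140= -155.22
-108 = -108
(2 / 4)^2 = 1 / 4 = 0.25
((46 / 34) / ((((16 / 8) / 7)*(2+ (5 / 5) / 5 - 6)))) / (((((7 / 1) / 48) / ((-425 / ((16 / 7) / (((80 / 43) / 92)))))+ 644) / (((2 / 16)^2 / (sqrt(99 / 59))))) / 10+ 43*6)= 40686146484375 / 3598409379656567996 - 8261821159375*sqrt(649) / 899602344914141999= -0.00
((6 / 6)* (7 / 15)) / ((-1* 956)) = -7 / 14340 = -0.00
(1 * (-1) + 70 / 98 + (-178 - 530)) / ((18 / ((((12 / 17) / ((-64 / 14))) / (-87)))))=-2479 / 35496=-0.07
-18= -18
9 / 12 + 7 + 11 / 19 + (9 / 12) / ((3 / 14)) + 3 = 1127 / 76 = 14.83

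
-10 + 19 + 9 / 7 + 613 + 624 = 8731 / 7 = 1247.29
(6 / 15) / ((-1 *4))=-1 / 10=-0.10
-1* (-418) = 418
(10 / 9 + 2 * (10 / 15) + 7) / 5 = 17 / 9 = 1.89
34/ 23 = 1.48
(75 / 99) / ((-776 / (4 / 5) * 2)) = -5 / 12804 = -0.00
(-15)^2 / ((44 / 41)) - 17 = 8477 / 44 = 192.66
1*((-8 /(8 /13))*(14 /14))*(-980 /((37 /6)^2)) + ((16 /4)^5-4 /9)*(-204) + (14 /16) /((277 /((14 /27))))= -8537902520567 /40955004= -208470.31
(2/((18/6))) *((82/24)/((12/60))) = 205/18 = 11.39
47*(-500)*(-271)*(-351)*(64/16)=-8941374000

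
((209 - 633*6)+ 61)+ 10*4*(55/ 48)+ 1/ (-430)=-2245999/ 645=-3482.17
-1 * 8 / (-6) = 4 / 3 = 1.33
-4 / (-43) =4 / 43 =0.09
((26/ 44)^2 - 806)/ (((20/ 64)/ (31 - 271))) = 618739.83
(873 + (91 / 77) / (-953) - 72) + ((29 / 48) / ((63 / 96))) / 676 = 178803253787 / 223225002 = 801.00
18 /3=6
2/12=1/6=0.17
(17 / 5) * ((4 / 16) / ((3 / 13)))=221 / 60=3.68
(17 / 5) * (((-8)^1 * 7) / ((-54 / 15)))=476 / 9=52.89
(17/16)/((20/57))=969/320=3.03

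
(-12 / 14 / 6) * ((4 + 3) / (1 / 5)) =-5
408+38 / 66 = 13483 / 33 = 408.58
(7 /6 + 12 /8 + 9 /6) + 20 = 145 /6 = 24.17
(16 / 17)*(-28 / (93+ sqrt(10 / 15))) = -124992 / 441065+ 448*sqrt(6) / 441065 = -0.28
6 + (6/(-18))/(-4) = 73/12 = 6.08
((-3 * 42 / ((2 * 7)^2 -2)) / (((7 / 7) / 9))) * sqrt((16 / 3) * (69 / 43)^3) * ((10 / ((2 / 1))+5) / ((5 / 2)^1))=-625968 * sqrt(989) / 179353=-109.76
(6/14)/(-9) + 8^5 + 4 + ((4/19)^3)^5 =10447818614357187360731393/318803667627370764279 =32771.95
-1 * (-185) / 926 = 185 / 926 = 0.20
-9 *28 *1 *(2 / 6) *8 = -672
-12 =-12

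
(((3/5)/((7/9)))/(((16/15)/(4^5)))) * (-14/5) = -2073.60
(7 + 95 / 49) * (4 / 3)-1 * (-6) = 878 / 49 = 17.92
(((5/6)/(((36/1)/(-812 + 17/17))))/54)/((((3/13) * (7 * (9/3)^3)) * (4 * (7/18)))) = -52715/10287648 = -0.01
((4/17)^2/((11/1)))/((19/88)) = 128/5491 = 0.02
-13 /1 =-13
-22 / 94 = -11 / 47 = -0.23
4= 4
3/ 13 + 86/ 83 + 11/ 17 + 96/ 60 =322284/ 91715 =3.51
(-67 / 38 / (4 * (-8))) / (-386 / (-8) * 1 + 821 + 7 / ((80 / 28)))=335 / 5299936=0.00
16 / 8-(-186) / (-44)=-49 / 22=-2.23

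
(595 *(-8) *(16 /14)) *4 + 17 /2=-43503 /2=-21751.50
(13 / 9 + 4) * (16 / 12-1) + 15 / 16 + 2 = 2053 / 432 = 4.75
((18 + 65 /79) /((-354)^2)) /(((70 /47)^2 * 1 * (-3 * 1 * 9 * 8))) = -3284783 /10478121897600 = -0.00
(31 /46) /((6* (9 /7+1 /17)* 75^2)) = 3689 /248400000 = 0.00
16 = 16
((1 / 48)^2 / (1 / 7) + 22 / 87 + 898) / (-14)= -8573981 / 133632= -64.16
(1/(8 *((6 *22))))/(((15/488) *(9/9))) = 61/1980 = 0.03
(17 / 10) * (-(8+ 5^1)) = -221 / 10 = -22.10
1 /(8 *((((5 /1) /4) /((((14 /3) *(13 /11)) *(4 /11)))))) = 364 /1815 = 0.20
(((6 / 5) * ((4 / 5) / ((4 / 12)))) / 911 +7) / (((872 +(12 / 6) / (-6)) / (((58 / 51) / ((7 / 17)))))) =9250826 / 416896375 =0.02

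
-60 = -60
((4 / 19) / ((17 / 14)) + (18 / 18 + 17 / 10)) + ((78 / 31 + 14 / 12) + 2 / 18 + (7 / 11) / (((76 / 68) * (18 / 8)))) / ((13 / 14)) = 71686339 / 9912870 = 7.23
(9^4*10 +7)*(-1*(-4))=262468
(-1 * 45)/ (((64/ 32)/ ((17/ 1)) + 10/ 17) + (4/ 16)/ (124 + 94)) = -63.65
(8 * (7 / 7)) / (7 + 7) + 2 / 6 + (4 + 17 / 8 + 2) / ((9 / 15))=809 / 56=14.45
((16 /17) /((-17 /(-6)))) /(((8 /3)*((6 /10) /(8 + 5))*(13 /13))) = 780 /289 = 2.70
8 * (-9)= -72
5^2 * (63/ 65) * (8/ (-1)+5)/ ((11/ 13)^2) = -12285/ 121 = -101.53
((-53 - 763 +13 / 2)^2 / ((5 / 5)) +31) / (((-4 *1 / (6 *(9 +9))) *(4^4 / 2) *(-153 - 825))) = 23591565 / 166912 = 141.34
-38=-38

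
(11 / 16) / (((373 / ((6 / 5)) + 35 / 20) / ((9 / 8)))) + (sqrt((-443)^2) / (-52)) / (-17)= 1214471 / 2411552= 0.50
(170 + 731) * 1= 901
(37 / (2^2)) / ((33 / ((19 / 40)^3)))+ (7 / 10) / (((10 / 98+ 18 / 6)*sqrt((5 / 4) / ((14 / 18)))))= 253783 / 8448000+ 343*sqrt(35) / 11400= 0.21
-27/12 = -9/4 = -2.25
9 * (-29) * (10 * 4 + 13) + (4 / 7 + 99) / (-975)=-94410922 / 6825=-13833.10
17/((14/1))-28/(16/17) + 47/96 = -18847/672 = -28.05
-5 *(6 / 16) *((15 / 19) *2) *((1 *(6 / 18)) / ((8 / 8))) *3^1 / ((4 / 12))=-675 / 76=-8.88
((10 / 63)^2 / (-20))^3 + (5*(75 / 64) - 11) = -20570232234761 / 4001504141376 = -5.14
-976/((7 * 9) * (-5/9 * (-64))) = -61/140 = -0.44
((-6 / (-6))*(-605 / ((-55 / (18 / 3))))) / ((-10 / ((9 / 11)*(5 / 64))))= -27 / 64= -0.42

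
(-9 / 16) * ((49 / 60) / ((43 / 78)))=-5733 / 6880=-0.83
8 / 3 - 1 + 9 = 32 / 3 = 10.67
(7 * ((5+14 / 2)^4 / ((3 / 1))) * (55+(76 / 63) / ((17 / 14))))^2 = 2121172821540864 / 289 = 7339698344432.06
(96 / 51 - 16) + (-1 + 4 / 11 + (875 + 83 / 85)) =805243 / 935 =861.22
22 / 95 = 0.23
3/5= 0.60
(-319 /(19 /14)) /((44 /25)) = -5075 /38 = -133.55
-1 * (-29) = 29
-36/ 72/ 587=-1/ 1174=-0.00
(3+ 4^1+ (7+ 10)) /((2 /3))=36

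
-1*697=-697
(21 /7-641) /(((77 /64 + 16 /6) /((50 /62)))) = -3062400 /23033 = -132.96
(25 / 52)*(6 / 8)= 75 / 208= 0.36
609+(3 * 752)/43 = 28443/43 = 661.47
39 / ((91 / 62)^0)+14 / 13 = 521 / 13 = 40.08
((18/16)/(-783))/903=-1/628488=-0.00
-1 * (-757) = 757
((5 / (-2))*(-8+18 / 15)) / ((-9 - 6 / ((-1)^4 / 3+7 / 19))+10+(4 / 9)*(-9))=-340 / 231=-1.47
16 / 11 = 1.45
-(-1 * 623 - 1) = 624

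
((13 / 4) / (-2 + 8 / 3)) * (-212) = -1033.50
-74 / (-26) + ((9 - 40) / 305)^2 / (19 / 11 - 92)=3417694102 / 1200859725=2.85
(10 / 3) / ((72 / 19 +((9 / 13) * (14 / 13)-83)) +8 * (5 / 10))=-32110 / 717321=-0.04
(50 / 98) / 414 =25 / 20286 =0.00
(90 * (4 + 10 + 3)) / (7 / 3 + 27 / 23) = 52785 / 121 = 436.24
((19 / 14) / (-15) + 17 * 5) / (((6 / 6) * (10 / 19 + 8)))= 338789 / 34020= 9.96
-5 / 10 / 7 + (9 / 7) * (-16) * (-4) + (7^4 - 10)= 2473.21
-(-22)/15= 22/15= 1.47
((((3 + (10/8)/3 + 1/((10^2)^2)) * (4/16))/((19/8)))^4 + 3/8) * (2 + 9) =28429026413615834270891/6597500625000000000000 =4.31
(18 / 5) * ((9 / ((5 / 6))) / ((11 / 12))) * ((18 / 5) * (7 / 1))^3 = 23332385664 / 34375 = 678760.31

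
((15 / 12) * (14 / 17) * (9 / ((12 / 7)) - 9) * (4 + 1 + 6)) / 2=-5775 / 272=-21.23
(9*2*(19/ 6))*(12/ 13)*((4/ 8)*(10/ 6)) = 570/ 13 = 43.85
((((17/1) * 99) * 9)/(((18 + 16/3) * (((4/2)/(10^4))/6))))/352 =55325.89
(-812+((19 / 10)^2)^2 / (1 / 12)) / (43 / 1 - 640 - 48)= 1639037 / 1612500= 1.02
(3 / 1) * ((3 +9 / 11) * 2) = 252 / 11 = 22.91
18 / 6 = 3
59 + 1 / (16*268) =252993 / 4288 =59.00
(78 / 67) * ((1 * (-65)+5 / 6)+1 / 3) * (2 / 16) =-4979 / 536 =-9.29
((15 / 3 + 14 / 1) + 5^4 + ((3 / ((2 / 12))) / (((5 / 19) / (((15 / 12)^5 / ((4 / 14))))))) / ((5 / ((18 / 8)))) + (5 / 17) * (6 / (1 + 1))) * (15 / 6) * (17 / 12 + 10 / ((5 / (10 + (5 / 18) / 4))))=32881580405 / 626688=52468.82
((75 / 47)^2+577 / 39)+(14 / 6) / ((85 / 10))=25799494 / 1464567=17.62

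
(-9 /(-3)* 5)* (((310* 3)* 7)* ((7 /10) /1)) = 68355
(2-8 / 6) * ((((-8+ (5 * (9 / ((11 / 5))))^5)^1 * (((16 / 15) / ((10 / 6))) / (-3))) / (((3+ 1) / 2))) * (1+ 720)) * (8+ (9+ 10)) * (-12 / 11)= 239480065554311232 / 44289025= 5407210150.92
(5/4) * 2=5/2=2.50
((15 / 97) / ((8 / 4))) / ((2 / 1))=15 / 388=0.04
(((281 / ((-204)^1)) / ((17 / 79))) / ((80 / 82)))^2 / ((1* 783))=828389405281 / 15067455667200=0.05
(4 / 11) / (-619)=-0.00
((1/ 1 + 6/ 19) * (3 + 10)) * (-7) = -2275/ 19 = -119.74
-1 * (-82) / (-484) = -41 / 242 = -0.17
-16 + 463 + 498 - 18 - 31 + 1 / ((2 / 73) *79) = 141641 / 158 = 896.46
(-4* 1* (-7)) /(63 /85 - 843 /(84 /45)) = -66640 /1073061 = -0.06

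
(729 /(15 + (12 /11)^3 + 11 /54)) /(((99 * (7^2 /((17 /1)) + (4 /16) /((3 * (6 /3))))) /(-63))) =-13603944816 /1414973159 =-9.61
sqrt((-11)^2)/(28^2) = 11/784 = 0.01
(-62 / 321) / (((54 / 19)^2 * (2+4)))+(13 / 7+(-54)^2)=57355527563 / 19656756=2917.85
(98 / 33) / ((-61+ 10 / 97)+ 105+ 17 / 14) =133084 / 2030853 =0.07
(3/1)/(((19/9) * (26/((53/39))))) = 477/6422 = 0.07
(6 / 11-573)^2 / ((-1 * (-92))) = 3562.00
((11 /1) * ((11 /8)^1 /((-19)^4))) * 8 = 121 /130321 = 0.00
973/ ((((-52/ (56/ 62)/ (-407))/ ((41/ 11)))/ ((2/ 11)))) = 20664574/ 4433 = 4661.53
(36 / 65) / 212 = 0.00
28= 28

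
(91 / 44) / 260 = 7 / 880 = 0.01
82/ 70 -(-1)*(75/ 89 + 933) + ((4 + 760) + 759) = 7656714/ 3115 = 2458.01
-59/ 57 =-1.04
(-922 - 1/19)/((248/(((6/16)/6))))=-17519/75392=-0.23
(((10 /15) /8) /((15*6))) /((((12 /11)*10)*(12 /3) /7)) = 77 /518400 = 0.00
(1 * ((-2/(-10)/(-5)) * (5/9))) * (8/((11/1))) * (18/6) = -8/165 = -0.05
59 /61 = 0.97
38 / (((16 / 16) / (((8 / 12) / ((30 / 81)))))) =342 / 5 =68.40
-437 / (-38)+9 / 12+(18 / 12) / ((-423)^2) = 2922509 / 238572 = 12.25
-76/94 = -38/47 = -0.81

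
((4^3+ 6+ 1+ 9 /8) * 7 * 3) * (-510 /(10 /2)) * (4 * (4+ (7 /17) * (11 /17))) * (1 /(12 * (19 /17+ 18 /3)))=-14940261 /484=-30868.31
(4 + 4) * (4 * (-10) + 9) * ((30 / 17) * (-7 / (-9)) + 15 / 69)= -462520 / 1173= -394.31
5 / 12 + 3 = 41 / 12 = 3.42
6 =6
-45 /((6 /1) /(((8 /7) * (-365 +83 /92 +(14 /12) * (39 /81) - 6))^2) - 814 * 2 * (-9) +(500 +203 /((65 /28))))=-14787475581623550 /5007843074998108729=-0.00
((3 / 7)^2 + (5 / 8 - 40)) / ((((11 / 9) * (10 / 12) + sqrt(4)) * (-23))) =414801 / 734804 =0.56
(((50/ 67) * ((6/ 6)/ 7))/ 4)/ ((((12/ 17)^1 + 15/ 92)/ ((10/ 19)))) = 195500/ 12110049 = 0.02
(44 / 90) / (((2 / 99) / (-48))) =-5808 / 5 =-1161.60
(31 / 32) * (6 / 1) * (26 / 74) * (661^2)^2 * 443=102243537005596467 / 592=172708677374318.36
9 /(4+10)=9 /14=0.64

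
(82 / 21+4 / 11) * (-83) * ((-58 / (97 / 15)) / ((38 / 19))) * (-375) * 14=-8899882500 / 1067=-8341033.27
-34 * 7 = -238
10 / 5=2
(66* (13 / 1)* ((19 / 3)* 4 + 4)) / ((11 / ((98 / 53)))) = 224224 / 53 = 4230.64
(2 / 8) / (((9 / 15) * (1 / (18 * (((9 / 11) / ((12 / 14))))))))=315 / 44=7.16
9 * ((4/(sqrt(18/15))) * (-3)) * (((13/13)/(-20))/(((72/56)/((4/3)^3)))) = 224 * sqrt(30)/135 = 9.09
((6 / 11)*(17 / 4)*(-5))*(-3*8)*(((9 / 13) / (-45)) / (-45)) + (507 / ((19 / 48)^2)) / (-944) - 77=-1223368833 / 15228785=-80.33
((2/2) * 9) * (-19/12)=-57/4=-14.25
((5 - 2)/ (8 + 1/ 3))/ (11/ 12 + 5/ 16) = 432/ 1475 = 0.29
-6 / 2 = -3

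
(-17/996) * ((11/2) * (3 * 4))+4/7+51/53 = 0.41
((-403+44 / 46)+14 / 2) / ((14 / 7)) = -197.52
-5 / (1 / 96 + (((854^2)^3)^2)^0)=-480 / 97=-4.95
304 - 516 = -212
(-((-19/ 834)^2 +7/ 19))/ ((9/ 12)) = -4875751/ 9911673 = -0.49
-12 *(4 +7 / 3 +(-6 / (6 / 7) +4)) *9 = -360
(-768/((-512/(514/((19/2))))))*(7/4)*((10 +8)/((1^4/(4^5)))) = 49738752/19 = 2617829.05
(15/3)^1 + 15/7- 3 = 29/7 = 4.14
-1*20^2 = -400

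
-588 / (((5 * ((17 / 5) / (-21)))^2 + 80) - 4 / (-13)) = -3371004 / 464161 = -7.26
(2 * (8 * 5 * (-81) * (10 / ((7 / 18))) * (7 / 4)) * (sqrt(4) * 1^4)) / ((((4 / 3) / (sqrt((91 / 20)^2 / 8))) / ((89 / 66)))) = -29520855 * sqrt(2) / 44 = -948836.22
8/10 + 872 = 4364/5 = 872.80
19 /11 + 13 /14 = 409 /154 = 2.66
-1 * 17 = -17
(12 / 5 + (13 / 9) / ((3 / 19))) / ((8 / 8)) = 1559 / 135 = 11.55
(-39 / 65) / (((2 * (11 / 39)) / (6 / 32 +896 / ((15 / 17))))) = -9506523 / 8800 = -1080.29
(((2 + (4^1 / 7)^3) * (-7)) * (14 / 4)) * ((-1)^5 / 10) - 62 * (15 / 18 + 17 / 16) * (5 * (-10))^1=494125 / 84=5882.44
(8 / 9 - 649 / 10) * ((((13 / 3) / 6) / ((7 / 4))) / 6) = -10699 / 2430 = -4.40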